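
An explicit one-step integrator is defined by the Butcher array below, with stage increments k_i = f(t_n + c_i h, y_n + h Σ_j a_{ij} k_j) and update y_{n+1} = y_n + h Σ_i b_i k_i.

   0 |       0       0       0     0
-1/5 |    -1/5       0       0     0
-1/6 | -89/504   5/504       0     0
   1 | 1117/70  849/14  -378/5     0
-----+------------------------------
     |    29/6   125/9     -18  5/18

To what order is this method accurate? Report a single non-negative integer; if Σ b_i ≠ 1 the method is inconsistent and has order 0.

4

b = (29/6, 125/9, -18, 5/18)
c = (0, -1/5, -1/6, 1)
Ac = (0, 0, -1/504, 33/70)
Σ b_i: 29/6·1 + 125/9·1 + (-18)·1 + 5/18·1 = 1 ✓
b·c: 125/9·(-1/5) + (-18)·(-1/6) + 5/18·1 = 1/2 ✓
b·c²: 125/9·1/25 + (-18)·1/36 + 5/18·1 = 1/3 ✓
b·Ac: (-18)·(-1/504) + 5/18·33/70 = 1/6 ✓
b·c³: 125/9·(-1/125) + (-18)·(-1/216) + 5/18·1 = 1/4 ✓
b·(c∘Ac): (-18)·1/3024 + 5/18·33/70 = 1/8 ✓
b·Ac²: (-18)·1/2520 + 5/18·57/175 = 1/12 ✓
b·A²c: 5/18·3/20 = 1/24 ✓; 4 stages ⇒ order 4.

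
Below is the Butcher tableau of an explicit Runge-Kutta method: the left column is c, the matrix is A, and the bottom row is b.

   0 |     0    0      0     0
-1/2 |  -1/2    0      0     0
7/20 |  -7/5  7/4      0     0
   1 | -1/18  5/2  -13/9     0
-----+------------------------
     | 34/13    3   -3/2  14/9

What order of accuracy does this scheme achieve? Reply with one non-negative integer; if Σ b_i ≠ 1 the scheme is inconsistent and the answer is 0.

0

b = (34/13, 3, -3/2, 14/9)
c = (0, -1/2, 7/20, 1)
Ac = (0, 0, -7/8, -79/45)
Σ b_i: 34/13·1 + 3·1 + (-3/2)·1 + 14/9·1 = 1327/234 ≠ 1 ⇒ order 0.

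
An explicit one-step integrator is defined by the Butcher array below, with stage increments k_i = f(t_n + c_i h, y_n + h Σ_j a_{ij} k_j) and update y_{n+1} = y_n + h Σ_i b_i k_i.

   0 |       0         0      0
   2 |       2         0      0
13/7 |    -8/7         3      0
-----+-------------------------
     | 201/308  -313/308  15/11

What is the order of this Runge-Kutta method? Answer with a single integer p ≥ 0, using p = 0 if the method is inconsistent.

b = (201/308, -313/308, 15/11)
c = (0, 2, 13/7)
Ac = (0, 0, 6)
Σ b_i: 201/308·1 + (-313/308)·1 + 15/11·1 = 1 ✓
b·c: (-313/308)·2 + 15/11·13/7 = 1/2 ✓
b·c²: (-313/308)·4 + 15/11·169/49 = 344/539 ≠ 1/3 ⇒ order 2.
b·Ac: 15/11·6 = 90/11 ≠ 1/6

2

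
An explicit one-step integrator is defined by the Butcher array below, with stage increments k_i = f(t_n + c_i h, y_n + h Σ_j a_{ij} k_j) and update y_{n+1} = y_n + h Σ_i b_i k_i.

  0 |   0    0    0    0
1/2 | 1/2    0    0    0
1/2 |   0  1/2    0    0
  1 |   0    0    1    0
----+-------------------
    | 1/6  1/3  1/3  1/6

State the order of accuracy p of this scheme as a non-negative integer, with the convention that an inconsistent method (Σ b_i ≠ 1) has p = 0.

4

b = (1/6, 1/3, 1/3, 1/6)
c = (0, 1/2, 1/2, 1)
Ac = (0, 0, 1/4, 1/2)
Σ b_i: 1/6·1 + 1/3·1 + 1/3·1 + 1/6·1 = 1 ✓
b·c: 1/3·1/2 + 1/3·1/2 + 1/6·1 = 1/2 ✓
b·c²: 1/3·1/4 + 1/3·1/4 + 1/6·1 = 1/3 ✓
b·Ac: 1/3·1/4 + 1/6·1/2 = 1/6 ✓
b·c³: 1/3·1/8 + 1/3·1/8 + 1/6·1 = 1/4 ✓
b·(c∘Ac): 1/3·1/8 + 1/6·1/2 = 1/8 ✓
b·Ac²: 1/3·1/8 + 1/6·1/4 = 1/12 ✓
b·A²c: 1/6·1/4 = 1/24 ✓; 4 stages ⇒ order 4.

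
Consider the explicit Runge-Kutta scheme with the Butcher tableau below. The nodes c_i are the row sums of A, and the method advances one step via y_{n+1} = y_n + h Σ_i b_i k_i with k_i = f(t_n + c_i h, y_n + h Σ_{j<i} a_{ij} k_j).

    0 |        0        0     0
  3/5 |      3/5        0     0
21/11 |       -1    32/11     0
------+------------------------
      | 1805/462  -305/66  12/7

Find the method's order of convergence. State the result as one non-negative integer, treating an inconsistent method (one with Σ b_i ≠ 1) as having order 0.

2

b = (1805/462, -305/66, 12/7)
c = (0, 3/5, 21/11)
Ac = (0, 0, 96/55)
Σ b_i: 1805/462·1 + (-305/66)·1 + 12/7·1 = 1 ✓
b·c: (-305/66)·3/5 + 12/7·21/11 = 1/2 ✓
b·c²: (-305/66)·9/25 + 12/7·441/121 = 5547/1210 ≠ 1/3 ⇒ order 2.
b·Ac: 12/7·96/55 = 1152/385 ≠ 1/6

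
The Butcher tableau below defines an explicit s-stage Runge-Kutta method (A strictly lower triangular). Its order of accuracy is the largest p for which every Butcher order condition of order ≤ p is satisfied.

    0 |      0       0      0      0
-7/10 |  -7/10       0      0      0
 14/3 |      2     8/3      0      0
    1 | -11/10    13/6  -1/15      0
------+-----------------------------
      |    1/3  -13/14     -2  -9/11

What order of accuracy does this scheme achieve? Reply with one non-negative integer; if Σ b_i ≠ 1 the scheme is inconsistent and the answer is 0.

b = (1/3, -13/14, -2, -9/11)
c = (0, -7/10, 14/3, 1)
Ac = (0, 0, -28/15, -329/180)
Σ b_i: 1/3·1 + (-13/14)·1 + (-2)·1 + (-9/11)·1 = -1577/462 ≠ 1 ⇒ order 0.

0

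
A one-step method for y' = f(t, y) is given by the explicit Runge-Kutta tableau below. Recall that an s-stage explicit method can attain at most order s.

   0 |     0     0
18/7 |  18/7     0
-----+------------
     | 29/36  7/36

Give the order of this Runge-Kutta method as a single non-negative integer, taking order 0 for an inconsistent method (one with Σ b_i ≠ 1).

b = (29/36, 7/36)
c = (0, 18/7)
Σ b_i: 29/36·1 + 7/36·1 = 1 ✓
b·c: 7/36·18/7 = 1/2 ✓; 2 stages ⇒ order 2.

2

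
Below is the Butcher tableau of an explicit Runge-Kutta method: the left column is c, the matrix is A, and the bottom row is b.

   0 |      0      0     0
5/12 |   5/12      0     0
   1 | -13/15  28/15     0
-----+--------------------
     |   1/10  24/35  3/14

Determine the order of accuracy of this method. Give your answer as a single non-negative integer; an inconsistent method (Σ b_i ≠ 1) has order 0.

b = (1/10, 24/35, 3/14)
c = (0, 5/12, 1)
Ac = (0, 0, 7/9)
Σ b_i: 1/10·1 + 24/35·1 + 3/14·1 = 1 ✓
b·c: 24/35·5/12 + 3/14·1 = 1/2 ✓
b·c²: 24/35·25/144 + 3/14·1 = 1/3 ✓
b·Ac: 3/14·7/9 = 1/6 ✓; 3 stages ⇒ order 3.

3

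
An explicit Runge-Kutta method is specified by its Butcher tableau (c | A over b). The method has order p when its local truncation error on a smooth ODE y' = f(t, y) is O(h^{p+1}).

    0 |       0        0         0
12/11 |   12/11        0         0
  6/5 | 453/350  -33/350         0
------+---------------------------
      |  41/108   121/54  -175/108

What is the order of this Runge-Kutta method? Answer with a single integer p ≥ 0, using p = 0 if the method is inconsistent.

3

b = (41/108, 121/54, -175/108)
c = (0, 12/11, 6/5)
Ac = (0, 0, -18/175)
Σ b_i: 41/108·1 + 121/54·1 + (-175/108)·1 = 1 ✓
b·c: 121/54·12/11 + (-175/108)·6/5 = 1/2 ✓
b·c²: 121/54·144/121 + (-175/108)·36/25 = 1/3 ✓
b·Ac: (-175/108)·(-18/175) = 1/6 ✓; 3 stages ⇒ order 3.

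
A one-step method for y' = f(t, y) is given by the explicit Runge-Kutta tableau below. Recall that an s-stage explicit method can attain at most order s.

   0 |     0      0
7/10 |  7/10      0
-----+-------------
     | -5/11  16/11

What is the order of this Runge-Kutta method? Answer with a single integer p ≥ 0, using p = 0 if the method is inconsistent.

b = (-5/11, 16/11)
c = (0, 7/10)
Σ b_i: (-5/11)·1 + 16/11·1 = 1 ✓
b·c: 16/11·7/10 = 56/55 ≠ 1/2 ⇒ order 1.

1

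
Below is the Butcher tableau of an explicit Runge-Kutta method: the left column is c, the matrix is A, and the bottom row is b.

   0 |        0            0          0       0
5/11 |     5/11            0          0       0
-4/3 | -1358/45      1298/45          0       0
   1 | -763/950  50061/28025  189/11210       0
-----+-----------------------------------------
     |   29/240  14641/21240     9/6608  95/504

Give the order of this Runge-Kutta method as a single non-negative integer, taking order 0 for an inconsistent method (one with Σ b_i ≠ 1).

4

b = (29/240, 14641/21240, 9/6608, 95/504)
c = (0, 5/11, -4/3, 1)
Ac = (0, 0, 118/9, 15/19)
Σ b_i: 29/240·1 + 14641/21240·1 + 9/6608·1 + 95/504·1 = 1 ✓
b·c: 14641/21240·5/11 + 9/6608·(-4/3) + 95/504·1 = 1/2 ✓
b·c²: 14641/21240·25/121 + 9/6608·16/9 + 95/504·1 = 1/3 ✓
b·Ac: 9/6608·118/9 + 95/504·15/19 = 1/6 ✓
b·c³: 14641/21240·125/1331 + 9/6608·(-64/27) + 95/504·1 = 1/4 ✓
b·(c∘Ac): 9/6608·(-472/27) + 95/504·15/19 = 1/8 ✓
b·Ac²: 9/6608·590/99 + 95/504·417/1045 = 1/12 ✓
b·A²c: 95/504·21/95 = 1/24 ✓; 4 stages ⇒ order 4.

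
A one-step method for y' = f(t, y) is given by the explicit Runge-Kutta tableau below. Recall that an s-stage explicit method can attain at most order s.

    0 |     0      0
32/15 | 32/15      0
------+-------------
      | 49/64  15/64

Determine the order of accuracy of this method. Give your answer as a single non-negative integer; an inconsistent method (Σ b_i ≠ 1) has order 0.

b = (49/64, 15/64)
c = (0, 32/15)
Σ b_i: 49/64·1 + 15/64·1 = 1 ✓
b·c: 15/64·32/15 = 1/2 ✓; 2 stages ⇒ order 2.

2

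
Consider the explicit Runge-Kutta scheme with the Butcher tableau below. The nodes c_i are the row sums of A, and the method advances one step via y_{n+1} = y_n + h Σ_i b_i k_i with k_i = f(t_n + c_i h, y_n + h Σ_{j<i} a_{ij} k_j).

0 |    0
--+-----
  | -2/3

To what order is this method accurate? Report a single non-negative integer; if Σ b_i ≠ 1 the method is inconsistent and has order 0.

0

b = (-2/3)
c = (0)
Σ b_i: (-2/3)·1 = -2/3 ≠ 1 ⇒ order 0.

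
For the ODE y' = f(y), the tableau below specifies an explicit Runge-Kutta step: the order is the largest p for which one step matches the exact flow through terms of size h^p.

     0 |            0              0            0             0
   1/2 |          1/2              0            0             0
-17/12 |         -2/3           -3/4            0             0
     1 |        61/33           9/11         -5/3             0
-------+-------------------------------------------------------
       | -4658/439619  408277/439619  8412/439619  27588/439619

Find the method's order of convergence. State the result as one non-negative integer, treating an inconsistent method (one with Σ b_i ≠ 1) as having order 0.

3

b = (-4658/439619, 408277/439619, 8412/439619, 27588/439619)
c = (0, 1/2, -17/12, 1)
Ac = (0, 0, -3/8, 1097/396)
Σ b_i: (-4658/439619)·1 + 408277/439619·1 + 8412/439619·1 + 27588/439619·1 = 1 ✓
b·c: 408277/439619·1/2 + 8412/439619·(-17/12) + 27588/439619·1 = 1/2 ✓
b·c²: 408277/439619·1/4 + 8412/439619·289/144 + 27588/439619·1 = 1/3 ✓
b·Ac: 8412/439619·(-3/8) + 27588/439619·1097/396 = 1/6 ✓
b·c³: 408277/439619·1/8 + 8412/439619·(-4913/1728) + 27588/439619·1 = 7877645/63305136 ≠ 1/4 ⇒ order 3.
b·(c∘Ac): 8412/439619·17/32 + 27588/439619·1097/396 = 1941437/10550856 ≠ 1/8
b·Ac²: 8412/439619·(-3/16) + 27588/439619·(-14923/4752) = -793922/3956571 ≠ 1/12
b·A²c: 27588/439619·5/8 = 34485/879238 ≠ 1/24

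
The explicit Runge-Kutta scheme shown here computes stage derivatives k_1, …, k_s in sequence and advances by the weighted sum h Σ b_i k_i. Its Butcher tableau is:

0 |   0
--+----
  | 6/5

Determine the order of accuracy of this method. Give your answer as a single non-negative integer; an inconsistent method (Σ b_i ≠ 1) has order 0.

b = (6/5)
c = (0)
Σ b_i: 6/5·1 = 6/5 ≠ 1 ⇒ order 0.

0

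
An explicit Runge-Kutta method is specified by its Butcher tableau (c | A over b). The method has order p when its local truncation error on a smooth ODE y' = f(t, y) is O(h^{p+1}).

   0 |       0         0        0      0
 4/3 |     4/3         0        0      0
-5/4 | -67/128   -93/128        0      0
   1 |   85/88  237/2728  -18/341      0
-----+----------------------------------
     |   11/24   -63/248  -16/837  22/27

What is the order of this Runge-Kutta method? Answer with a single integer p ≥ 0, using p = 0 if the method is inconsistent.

b = (11/24, -63/248, -16/837, 22/27)
c = (0, 4/3, -5/4, 1)
Ac = (0, 0, -31/32, 2/11)
Σ b_i: 11/24·1 + (-63/248)·1 + (-16/837)·1 + 22/27·1 = 1 ✓
b·c: (-63/248)·4/3 + (-16/837)·(-5/4) + 22/27·1 = 1/2 ✓
b·c²: (-63/248)·16/9 + (-16/837)·25/16 + 22/27·1 = 1/3 ✓
b·Ac: (-16/837)·(-31/32) + 22/27·2/11 = 1/6 ✓
b·c³: (-63/248)·64/27 + (-16/837)·(-125/64) + 22/27·1 = 1/4 ✓
b·(c∘Ac): (-16/837)·155/128 + 22/27·2/11 = 1/8 ✓
b·Ac²: (-16/837)·(-31/24) + 22/27·19/264 = 1/12 ✓
b·A²c: 22/27·9/176 = 1/24 ✓; 4 stages ⇒ order 4.

4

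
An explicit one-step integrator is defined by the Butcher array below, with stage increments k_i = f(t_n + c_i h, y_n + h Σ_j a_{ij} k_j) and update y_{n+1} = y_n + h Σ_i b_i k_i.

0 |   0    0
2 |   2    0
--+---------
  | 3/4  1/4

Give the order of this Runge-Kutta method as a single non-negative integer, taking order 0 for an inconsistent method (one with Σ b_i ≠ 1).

b = (3/4, 1/4)
c = (0, 2)
Σ b_i: 3/4·1 + 1/4·1 = 1 ✓
b·c: 1/4·2 = 1/2 ✓; 2 stages ⇒ order 2.

2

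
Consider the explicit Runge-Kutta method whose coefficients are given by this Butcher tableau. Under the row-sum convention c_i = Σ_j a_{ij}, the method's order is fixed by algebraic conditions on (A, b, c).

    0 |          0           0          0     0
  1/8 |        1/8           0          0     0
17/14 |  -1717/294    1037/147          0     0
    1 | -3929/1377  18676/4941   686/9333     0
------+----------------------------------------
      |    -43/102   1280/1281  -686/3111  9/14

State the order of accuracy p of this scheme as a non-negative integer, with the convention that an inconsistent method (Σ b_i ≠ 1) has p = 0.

b = (-43/102, 1280/1281, -686/3111, 9/14)
c = (0, 1/8, 17/14, 1)
Ac = (0, 0, 1037/1176, 91/162)
Σ b_i: (-43/102)·1 + 1280/1281·1 + (-686/3111)·1 + 9/14·1 = 1 ✓
b·c: 1280/1281·1/8 + (-686/3111)·17/14 + 9/14·1 = 1/2 ✓
b·c²: 1280/1281·1/64 + (-686/3111)·289/196 + 9/14·1 = 1/3 ✓
b·Ac: (-686/3111)·1037/1176 + 9/14·91/162 = 1/6 ✓
b·c³: 1280/1281·1/512 + (-686/3111)·4913/2744 + 9/14·1 = 1/4 ✓
b·(c∘Ac): (-686/3111)·17629/16464 + 9/14·91/162 = 1/8 ✓
b·Ac²: (-686/3111)·1037/9408 + 9/14·217/1296 = 1/12 ✓
b·A²c: 9/14·7/108 = 1/24 ✓; 4 stages ⇒ order 4.

4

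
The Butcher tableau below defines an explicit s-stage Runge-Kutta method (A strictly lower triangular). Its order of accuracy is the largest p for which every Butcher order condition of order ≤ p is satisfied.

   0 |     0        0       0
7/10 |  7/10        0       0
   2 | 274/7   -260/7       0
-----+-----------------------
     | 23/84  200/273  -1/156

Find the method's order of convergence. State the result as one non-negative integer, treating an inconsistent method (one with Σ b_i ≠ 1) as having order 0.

3

b = (23/84, 200/273, -1/156)
c = (0, 7/10, 2)
Ac = (0, 0, -26)
Σ b_i: 23/84·1 + 200/273·1 + (-1/156)·1 = 1 ✓
b·c: 200/273·7/10 + (-1/156)·2 = 1/2 ✓
b·c²: 200/273·49/100 + (-1/156)·4 = 1/3 ✓
b·Ac: (-1/156)·(-26) = 1/6 ✓; 3 stages ⇒ order 3.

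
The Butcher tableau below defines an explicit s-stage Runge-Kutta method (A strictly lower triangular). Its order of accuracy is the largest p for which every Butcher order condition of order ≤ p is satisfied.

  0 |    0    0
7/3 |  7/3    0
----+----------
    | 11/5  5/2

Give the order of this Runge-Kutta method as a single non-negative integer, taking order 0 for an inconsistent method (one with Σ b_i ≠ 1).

0

b = (11/5, 5/2)
c = (0, 7/3)
Σ b_i: 11/5·1 + 5/2·1 = 47/10 ≠ 1 ⇒ order 0.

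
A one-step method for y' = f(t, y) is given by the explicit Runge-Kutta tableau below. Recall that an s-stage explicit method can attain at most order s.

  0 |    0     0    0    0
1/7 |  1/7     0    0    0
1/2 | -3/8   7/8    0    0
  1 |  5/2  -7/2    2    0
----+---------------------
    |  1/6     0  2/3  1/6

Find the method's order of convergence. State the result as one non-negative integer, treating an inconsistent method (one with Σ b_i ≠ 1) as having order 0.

4

b = (1/6, 0, 2/3, 1/6)
c = (0, 1/7, 1/2, 1)
Ac = (0, 0, 1/8, 1/2)
Σ b_i: 1/6·1 + 2/3·1 + 1/6·1 = 1 ✓
b·c: 2/3·1/2 + 1/6·1 = 1/2 ✓
b·c²: 2/3·1/4 + 1/6·1 = 1/3 ✓
b·Ac: 2/3·1/8 + 1/6·1/2 = 1/6 ✓
b·c³: 2/3·1/8 + 1/6·1 = 1/4 ✓
b·(c∘Ac): 2/3·1/16 + 1/6·1/2 = 1/8 ✓
b·Ac²: 2/3·1/56 + 1/6·3/7 = 1/12 ✓
b·A²c: 1/6·1/4 = 1/24 ✓; 4 stages ⇒ order 4.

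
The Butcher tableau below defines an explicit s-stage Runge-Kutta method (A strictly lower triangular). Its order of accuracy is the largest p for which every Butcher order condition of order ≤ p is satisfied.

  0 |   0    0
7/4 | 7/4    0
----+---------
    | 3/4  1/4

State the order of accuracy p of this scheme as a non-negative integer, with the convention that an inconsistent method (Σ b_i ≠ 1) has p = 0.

1

b = (3/4, 1/4)
c = (0, 7/4)
Σ b_i: 3/4·1 + 1/4·1 = 1 ✓
b·c: 1/4·7/4 = 7/16 ≠ 1/2 ⇒ order 1.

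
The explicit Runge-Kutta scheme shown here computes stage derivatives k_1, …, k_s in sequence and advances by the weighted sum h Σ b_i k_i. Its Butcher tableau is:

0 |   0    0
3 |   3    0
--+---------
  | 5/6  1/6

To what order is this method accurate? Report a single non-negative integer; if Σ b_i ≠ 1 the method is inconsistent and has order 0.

2

b = (5/6, 1/6)
c = (0, 3)
Σ b_i: 5/6·1 + 1/6·1 = 1 ✓
b·c: 1/6·3 = 1/2 ✓; 2 stages ⇒ order 2.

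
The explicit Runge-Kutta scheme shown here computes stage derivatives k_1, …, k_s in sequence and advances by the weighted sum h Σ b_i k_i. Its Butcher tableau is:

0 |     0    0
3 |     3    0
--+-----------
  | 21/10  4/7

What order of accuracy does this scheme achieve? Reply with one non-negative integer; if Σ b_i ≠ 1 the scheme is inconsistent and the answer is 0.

b = (21/10, 4/7)
c = (0, 3)
Σ b_i: 21/10·1 + 4/7·1 = 187/70 ≠ 1 ⇒ order 0.

0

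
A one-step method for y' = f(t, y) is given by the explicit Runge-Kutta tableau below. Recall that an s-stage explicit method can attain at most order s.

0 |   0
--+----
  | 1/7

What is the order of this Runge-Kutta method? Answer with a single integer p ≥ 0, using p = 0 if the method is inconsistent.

0

b = (1/7)
c = (0)
Σ b_i: 1/7·1 = 1/7 ≠ 1 ⇒ order 0.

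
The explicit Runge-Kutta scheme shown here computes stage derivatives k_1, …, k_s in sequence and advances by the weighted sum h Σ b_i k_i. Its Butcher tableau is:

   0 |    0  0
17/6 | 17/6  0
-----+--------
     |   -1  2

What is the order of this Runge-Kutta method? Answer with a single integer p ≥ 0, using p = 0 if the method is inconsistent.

b = (-1, 2)
c = (0, 17/6)
Σ b_i: (-1)·1 + 2·1 = 1 ✓
b·c: 2·17/6 = 17/3 ≠ 1/2 ⇒ order 1.

1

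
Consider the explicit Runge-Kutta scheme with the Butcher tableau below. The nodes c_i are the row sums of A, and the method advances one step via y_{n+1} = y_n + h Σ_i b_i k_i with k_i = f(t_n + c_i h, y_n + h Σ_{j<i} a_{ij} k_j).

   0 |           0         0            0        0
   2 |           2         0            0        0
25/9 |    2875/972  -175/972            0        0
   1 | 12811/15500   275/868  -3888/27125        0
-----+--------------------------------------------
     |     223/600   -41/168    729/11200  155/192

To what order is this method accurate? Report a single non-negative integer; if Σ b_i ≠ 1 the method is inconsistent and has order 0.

4

b = (223/600, -41/168, 729/11200, 155/192)
c = (0, 2, 25/9, 1)
Ac = (0, 0, -175/486, 73/310)
Σ b_i: 223/600·1 + (-41/168)·1 + 729/11200·1 + 155/192·1 = 1 ✓
b·c: (-41/168)·2 + 729/11200·25/9 + 155/192·1 = 1/2 ✓
b·c²: (-41/168)·4 + 729/11200·625/81 + 155/192·1 = 1/3 ✓
b·Ac: 729/11200·(-175/486) + 155/192·73/310 = 1/6 ✓
b·c³: (-41/168)·8 + 729/11200·15625/729 + 155/192·1 = 1/4 ✓
b·(c∘Ac): 729/11200·(-4375/4374) + 155/192·73/310 = 1/8 ✓
b·Ac²: 729/11200·(-175/243) + 155/192·5/31 = 1/12 ✓
b·A²c: 155/192·8/155 = 1/24 ✓; 4 stages ⇒ order 4.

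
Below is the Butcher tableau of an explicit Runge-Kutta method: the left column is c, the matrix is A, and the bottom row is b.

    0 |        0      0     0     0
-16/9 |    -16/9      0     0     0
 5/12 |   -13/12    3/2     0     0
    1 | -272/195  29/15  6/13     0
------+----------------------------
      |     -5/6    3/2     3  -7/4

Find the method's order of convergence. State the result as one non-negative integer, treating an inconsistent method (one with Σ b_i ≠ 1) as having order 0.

b = (-5/6, 3/2, 3, -7/4)
c = (0, -16/9, 5/12, 1)
Ac = (0, 0, -8/3, -11389/3510)
Σ b_i: (-5/6)·1 + 3/2·1 + 3·1 + (-7/4)·1 = 23/12 ≠ 1 ⇒ order 0.

0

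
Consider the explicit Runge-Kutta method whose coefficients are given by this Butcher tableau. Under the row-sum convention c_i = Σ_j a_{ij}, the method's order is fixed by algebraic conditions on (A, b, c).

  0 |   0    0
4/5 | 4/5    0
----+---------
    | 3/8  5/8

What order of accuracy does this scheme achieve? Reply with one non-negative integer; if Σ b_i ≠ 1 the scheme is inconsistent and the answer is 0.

2

b = (3/8, 5/8)
c = (0, 4/5)
Σ b_i: 3/8·1 + 5/8·1 = 1 ✓
b·c: 5/8·4/5 = 1/2 ✓; 2 stages ⇒ order 2.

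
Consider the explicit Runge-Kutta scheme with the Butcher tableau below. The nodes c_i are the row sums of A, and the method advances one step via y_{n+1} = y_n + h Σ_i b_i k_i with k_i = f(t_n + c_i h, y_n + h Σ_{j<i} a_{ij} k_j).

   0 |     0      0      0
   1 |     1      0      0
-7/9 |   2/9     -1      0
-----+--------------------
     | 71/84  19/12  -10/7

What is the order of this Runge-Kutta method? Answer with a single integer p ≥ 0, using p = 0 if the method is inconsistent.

1

b = (71/84, 19/12, -10/7)
c = (0, 1, -7/9)
Ac = (0, 0, -1)
Σ b_i: 71/84·1 + 19/12·1 + (-10/7)·1 = 1 ✓
b·c: 19/12·1 + (-10/7)·(-7/9) = 97/36 ≠ 1/2 ⇒ order 1.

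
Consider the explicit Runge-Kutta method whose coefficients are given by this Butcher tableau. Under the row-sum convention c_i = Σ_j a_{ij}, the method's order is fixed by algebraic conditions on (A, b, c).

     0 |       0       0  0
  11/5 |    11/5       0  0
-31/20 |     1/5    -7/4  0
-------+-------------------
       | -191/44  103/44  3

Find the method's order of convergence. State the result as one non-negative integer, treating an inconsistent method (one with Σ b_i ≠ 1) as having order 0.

2

b = (-191/44, 103/44, 3)
c = (0, 11/5, -31/20)
Ac = (0, 0, -77/20)
Σ b_i: (-191/44)·1 + 103/44·1 + 3·1 = 1 ✓
b·c: 103/44·11/5 + 3·(-31/20) = 1/2 ✓
b·c²: 103/44·121/25 + 3·961/400 = 1483/80 ≠ 1/3 ⇒ order 2.
b·Ac: 3·(-77/20) = -231/20 ≠ 1/6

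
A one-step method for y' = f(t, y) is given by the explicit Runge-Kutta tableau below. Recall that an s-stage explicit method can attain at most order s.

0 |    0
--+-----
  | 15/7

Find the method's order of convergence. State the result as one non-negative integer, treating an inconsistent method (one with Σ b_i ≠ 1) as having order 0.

b = (15/7)
c = (0)
Σ b_i: 15/7·1 = 15/7 ≠ 1 ⇒ order 0.

0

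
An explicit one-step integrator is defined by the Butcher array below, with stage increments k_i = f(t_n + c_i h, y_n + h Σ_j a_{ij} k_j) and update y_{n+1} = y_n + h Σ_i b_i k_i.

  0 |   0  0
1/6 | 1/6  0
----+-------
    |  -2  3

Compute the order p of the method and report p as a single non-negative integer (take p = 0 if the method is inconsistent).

b = (-2, 3)
c = (0, 1/6)
Σ b_i: (-2)·1 + 3·1 = 1 ✓
b·c: 3·1/6 = 1/2 ✓; 2 stages ⇒ order 2.

2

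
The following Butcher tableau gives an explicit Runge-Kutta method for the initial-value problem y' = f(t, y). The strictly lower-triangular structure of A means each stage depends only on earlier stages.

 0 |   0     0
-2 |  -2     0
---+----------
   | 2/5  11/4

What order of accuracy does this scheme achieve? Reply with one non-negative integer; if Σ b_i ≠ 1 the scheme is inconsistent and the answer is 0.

b = (2/5, 11/4)
c = (0, -2)
Σ b_i: 2/5·1 + 11/4·1 = 63/20 ≠ 1 ⇒ order 0.

0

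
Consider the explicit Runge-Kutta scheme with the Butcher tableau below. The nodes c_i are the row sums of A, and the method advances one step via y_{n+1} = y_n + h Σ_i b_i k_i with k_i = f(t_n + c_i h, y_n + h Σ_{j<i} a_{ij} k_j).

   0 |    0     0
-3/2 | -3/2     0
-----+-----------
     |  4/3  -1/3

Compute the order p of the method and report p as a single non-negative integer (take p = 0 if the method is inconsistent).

b = (4/3, -1/3)
c = (0, -3/2)
Σ b_i: 4/3·1 + (-1/3)·1 = 1 ✓
b·c: (-1/3)·(-3/2) = 1/2 ✓; 2 stages ⇒ order 2.

2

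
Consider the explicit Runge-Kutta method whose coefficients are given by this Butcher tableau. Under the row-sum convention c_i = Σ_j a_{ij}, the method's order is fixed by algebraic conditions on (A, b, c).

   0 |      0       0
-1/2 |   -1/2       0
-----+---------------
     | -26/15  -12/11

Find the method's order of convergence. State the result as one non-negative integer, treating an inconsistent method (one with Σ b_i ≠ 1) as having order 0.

b = (-26/15, -12/11)
c = (0, -1/2)
Σ b_i: (-26/15)·1 + (-12/11)·1 = -466/165 ≠ 1 ⇒ order 0.

0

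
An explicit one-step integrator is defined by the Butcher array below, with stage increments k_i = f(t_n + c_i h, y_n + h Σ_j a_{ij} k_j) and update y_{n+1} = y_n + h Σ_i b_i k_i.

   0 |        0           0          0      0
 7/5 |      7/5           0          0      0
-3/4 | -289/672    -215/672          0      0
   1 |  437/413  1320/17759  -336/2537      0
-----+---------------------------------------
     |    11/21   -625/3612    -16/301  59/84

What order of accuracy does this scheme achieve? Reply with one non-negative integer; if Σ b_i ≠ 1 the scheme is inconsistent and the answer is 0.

b = (11/21, -625/3612, -16/301, 59/84)
c = (0, 7/5, -3/4, 1)
Ac = (0, 0, -43/96, 12/59)
Σ b_i: 11/21·1 + (-625/3612)·1 + (-16/301)·1 + 59/84·1 = 1 ✓
b·c: (-625/3612)·7/5 + (-16/301)·(-3/4) + 59/84·1 = 1/2 ✓
b·c²: (-625/3612)·49/25 + (-16/301)·9/16 + 59/84·1 = 1/3 ✓
b·Ac: (-16/301)·(-43/96) + 59/84·12/59 = 1/6 ✓
b·c³: (-625/3612)·343/125 + (-16/301)·(-27/64) + 59/84·1 = 1/4 ✓
b·(c∘Ac): (-16/301)·43/128 + 59/84·12/59 = 1/8 ✓
b·Ac²: (-16/301)·(-301/480) + 59/84·21/295 = 1/12 ✓
b·A²c: 59/84·7/118 = 1/24 ✓; 4 stages ⇒ order 4.

4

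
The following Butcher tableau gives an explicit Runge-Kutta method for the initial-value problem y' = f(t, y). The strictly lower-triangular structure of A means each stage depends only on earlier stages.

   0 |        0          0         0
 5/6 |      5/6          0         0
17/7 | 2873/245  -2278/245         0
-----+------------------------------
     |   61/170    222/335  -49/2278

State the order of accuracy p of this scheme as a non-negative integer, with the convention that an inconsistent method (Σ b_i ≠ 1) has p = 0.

b = (61/170, 222/335, -49/2278)
c = (0, 5/6, 17/7)
Ac = (0, 0, -1139/147)
Σ b_i: 61/170·1 + 222/335·1 + (-49/2278)·1 = 1 ✓
b·c: 222/335·5/6 + (-49/2278)·17/7 = 1/2 ✓
b·c²: 222/335·25/36 + (-49/2278)·289/49 = 1/3 ✓
b·Ac: (-49/2278)·(-1139/147) = 1/6 ✓; 3 stages ⇒ order 3.

3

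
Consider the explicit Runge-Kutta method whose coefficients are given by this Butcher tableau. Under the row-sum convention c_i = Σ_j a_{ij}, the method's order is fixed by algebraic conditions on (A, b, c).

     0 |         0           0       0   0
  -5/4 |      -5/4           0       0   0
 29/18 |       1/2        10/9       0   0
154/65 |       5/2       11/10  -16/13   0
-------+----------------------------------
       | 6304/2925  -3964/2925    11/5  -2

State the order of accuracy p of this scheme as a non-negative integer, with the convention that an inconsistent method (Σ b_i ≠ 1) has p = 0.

b = (6304/2925, -3964/2925, 11/5, -2)
c = (0, -5/4, 29/18, 154/65)
Ac = (0, 0, -25/18, -3143/936)
Σ b_i: 6304/2925·1 + (-3964/2925)·1 + 11/5·1 + (-2)·1 = 1 ✓
b·c: (-3964/2925)·(-5/4) + 11/5·29/18 + (-2)·154/65 = 1/2 ✓
b·c²: (-3964/2925)·25/16 + 11/5·841/324 + (-2)·23716/4225 = -2612387/342225 ≠ 1/3 ⇒ order 2.
b·Ac: 11/5·(-25/18) + (-2)·(-3143/936) = 571/156 ≠ 1/6

2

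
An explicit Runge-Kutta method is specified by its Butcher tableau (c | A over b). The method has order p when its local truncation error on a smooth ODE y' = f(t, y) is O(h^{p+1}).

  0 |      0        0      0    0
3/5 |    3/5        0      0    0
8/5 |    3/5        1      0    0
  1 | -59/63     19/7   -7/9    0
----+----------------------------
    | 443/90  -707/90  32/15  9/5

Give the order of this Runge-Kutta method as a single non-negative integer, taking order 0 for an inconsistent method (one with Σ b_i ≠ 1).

b = (443/90, -707/90, 32/15, 9/5)
c = (0, 3/5, 8/5, 1)
Ac = (0, 0, 3/5, 121/315)
Σ b_i: 443/90·1 + (-707/90)·1 + 32/15·1 + 9/5·1 = 1 ✓
b·c: (-707/90)·3/5 + 32/15·8/5 + 9/5·1 = 1/2 ✓
b·c²: (-707/90)·9/25 + 32/15·64/25 + 9/5·1 = 133/30 ≠ 1/3 ⇒ order 2.
b·Ac: 32/15·3/5 + 9/5·121/315 = 69/35 ≠ 1/6

2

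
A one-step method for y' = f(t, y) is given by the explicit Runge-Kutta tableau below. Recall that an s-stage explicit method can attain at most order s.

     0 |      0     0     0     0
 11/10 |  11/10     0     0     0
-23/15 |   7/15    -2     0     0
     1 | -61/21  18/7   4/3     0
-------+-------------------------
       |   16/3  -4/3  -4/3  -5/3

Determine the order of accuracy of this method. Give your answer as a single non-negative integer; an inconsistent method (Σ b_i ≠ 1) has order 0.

b = (16/3, -4/3, -4/3, -5/3)
c = (0, 11/10, -23/15, 1)
Ac = (0, 0, -11/5, 247/315)
Σ b_i: 16/3·1 + (-4/3)·1 + (-4/3)·1 + (-5/3)·1 = 1 ✓
b·c: (-4/3)·11/10 + (-4/3)·(-23/15) + (-5/3)·1 = -49/45 ≠ 1/2 ⇒ order 1.

1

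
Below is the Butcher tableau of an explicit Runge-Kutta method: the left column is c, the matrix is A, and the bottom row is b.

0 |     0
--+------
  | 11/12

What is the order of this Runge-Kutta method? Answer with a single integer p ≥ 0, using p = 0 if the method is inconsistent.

b = (11/12)
c = (0)
Σ b_i: 11/12·1 = 11/12 ≠ 1 ⇒ order 0.

0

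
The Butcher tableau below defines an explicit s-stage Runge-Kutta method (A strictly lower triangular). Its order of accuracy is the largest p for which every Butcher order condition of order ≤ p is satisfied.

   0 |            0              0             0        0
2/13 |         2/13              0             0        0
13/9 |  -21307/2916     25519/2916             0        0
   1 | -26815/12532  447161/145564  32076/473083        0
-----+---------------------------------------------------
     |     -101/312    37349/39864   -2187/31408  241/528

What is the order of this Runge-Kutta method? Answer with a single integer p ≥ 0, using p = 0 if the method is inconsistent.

4

b = (-101/312, 37349/39864, -2187/31408, 241/528)
c = (0, 2/13, 13/9, 1)
Ac = (0, 0, 1963/1458, 275/482)
Σ b_i: (-101/312)·1 + 37349/39864·1 + (-2187/31408)·1 + 241/528·1 = 1 ✓
b·c: 37349/39864·2/13 + (-2187/31408)·13/9 + 241/528·1 = 1/2 ✓
b·c²: 37349/39864·4/169 + (-2187/31408)·169/81 + 241/528·1 = 1/3 ✓
b·Ac: (-2187/31408)·1963/1458 + 241/528·275/482 = 1/6 ✓
b·c³: 37349/39864·8/2197 + (-2187/31408)·2197/729 + 241/528·1 = 1/4 ✓
b·(c∘Ac): (-2187/31408)·25519/13122 + 241/528·275/482 = 1/8 ✓
b·Ac²: (-2187/31408)·151/729 + 241/528·671/3133 = 1/12 ✓
b·A²c: 241/528·22/241 = 1/24 ✓; 4 stages ⇒ order 4.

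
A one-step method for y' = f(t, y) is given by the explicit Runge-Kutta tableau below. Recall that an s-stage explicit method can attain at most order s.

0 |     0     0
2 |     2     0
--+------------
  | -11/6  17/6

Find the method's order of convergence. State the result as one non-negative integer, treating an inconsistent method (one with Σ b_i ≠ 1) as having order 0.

1

b = (-11/6, 17/6)
c = (0, 2)
Σ b_i: (-11/6)·1 + 17/6·1 = 1 ✓
b·c: 17/6·2 = 17/3 ≠ 1/2 ⇒ order 1.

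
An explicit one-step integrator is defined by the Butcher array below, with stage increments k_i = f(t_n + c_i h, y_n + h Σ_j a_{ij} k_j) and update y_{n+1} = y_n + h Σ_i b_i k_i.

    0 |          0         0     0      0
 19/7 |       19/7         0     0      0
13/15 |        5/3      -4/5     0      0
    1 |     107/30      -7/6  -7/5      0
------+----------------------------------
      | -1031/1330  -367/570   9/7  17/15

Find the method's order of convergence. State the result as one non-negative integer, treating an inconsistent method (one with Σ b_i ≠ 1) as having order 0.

b = (-1031/1330, -367/570, 9/7, 17/15)
c = (0, 19/7, 13/15, 1)
Ac = (0, 0, -76/35, -219/50)
Σ b_i: (-1031/1330)·1 + (-367/570)·1 + 9/7·1 + 17/15·1 = 1 ✓
b·c: (-367/570)·19/7 + 9/7·13/15 + 17/15·1 = 1/2 ✓
b·c²: (-367/570)·361/49 + 9/7·169/225 + 17/15·1 = -6479/2450 ≠ 1/3 ⇒ order 2.
b·Ac: 9/7·(-76/35) + 17/15·(-219/50) = -95009/12250 ≠ 1/6

2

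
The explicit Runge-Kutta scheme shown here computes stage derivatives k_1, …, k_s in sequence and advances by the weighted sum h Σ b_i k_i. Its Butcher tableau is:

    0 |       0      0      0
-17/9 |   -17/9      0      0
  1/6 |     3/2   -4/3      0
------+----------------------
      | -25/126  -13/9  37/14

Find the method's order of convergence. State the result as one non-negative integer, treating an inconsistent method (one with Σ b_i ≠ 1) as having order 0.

1

b = (-25/126, -13/9, 37/14)
c = (0, -17/9, 1/6)
Ac = (0, 0, 68/27)
Σ b_i: (-25/126)·1 + (-13/9)·1 + 37/14·1 = 1 ✓
b·c: (-13/9)·(-17/9) + 37/14·1/6 = 7187/2268 ≠ 1/2 ⇒ order 1.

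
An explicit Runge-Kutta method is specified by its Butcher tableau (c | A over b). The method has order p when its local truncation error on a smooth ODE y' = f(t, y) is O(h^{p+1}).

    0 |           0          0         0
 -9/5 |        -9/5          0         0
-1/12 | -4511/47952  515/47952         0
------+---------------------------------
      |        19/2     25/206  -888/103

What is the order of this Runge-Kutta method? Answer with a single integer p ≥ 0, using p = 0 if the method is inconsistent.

b = (19/2, 25/206, -888/103)
c = (0, -9/5, -1/12)
Ac = (0, 0, -103/5328)
Σ b_i: 19/2·1 + 25/206·1 + (-888/103)·1 = 1 ✓
b·c: 25/206·(-9/5) + (-888/103)·(-1/12) = 1/2 ✓
b·c²: 25/206·81/25 + (-888/103)·1/144 = 1/3 ✓
b·Ac: (-888/103)·(-103/5328) = 1/6 ✓; 3 stages ⇒ order 3.

3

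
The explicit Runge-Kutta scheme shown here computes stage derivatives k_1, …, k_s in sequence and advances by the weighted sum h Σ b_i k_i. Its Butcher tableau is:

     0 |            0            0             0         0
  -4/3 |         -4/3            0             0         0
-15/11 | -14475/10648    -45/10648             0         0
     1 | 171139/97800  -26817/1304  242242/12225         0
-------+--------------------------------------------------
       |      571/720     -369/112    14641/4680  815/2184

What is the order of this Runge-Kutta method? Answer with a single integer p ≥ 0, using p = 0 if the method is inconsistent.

4

b = (571/720, -369/112, 14641/4680, 815/2184)
c = (0, -4/3, -15/11, 1)
Ac = (0, 0, 15/2662, 651/1630)
Σ b_i: 571/720·1 + (-369/112)·1 + 14641/4680·1 + 815/2184·1 = 1 ✓
b·c: (-369/112)·(-4/3) + 14641/4680·(-15/11) + 815/2184·1 = 1/2 ✓
b·c²: (-369/112)·16/9 + 14641/4680·225/121 + 815/2184·1 = 1/3 ✓
b·Ac: 14641/4680·15/2662 + 815/2184·651/1630 = 1/6 ✓
b·c³: (-369/112)·(-64/27) + 14641/4680·(-3375/1331) + 815/2184·1 = 1/4 ✓
b·(c∘Ac): 14641/4680·(-225/29282) + 815/2184·651/1630 = 1/8 ✓
b·Ac²: 14641/4680·(-10/1331) + 815/2184·140/489 = 1/12 ✓
b·A²c: 815/2184·91/815 = 1/24 ✓; 4 stages ⇒ order 4.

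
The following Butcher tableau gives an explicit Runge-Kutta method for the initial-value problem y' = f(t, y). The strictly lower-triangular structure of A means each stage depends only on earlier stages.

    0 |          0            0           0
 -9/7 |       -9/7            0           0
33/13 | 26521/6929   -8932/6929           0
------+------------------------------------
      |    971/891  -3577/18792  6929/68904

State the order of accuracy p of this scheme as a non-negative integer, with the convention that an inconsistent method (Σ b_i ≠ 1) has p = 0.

3

b = (971/891, -3577/18792, 6929/68904)
c = (0, -9/7, 33/13)
Ac = (0, 0, 11484/6929)
Σ b_i: 971/891·1 + (-3577/18792)·1 + 6929/68904·1 = 1 ✓
b·c: (-3577/18792)·(-9/7) + 6929/68904·33/13 = 1/2 ✓
b·c²: (-3577/18792)·81/49 + 6929/68904·1089/169 = 1/3 ✓
b·Ac: 6929/68904·11484/6929 = 1/6 ✓; 3 stages ⇒ order 3.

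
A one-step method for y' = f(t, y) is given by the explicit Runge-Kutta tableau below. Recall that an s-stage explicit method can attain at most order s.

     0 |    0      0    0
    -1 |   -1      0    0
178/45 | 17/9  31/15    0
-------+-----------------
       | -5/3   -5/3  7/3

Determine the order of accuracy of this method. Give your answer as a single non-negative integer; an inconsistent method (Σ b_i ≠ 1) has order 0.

0

b = (-5/3, -5/3, 7/3)
c = (0, -1, 178/45)
Ac = (0, 0, -31/15)
Σ b_i: (-5/3)·1 + (-5/3)·1 + 7/3·1 = -1 ≠ 1 ⇒ order 0.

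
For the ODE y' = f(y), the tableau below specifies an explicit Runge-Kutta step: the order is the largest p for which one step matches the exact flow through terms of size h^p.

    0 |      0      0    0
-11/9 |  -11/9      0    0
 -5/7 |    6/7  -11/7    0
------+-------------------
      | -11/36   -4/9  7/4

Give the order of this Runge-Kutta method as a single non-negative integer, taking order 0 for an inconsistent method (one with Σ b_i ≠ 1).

b = (-11/36, -4/9, 7/4)
c = (0, -11/9, -5/7)
Ac = (0, 0, 121/63)
Σ b_i: (-11/36)·1 + (-4/9)·1 + 7/4·1 = 1 ✓
b·c: (-4/9)·(-11/9) + 7/4·(-5/7) = -229/324 ≠ 1/2 ⇒ order 1.

1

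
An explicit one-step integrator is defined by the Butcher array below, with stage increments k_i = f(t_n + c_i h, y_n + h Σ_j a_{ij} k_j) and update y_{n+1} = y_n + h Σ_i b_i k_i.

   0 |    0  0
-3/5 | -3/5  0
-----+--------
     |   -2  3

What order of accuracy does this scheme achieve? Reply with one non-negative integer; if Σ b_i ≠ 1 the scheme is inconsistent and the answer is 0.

1

b = (-2, 3)
c = (0, -3/5)
Σ b_i: (-2)·1 + 3·1 = 1 ✓
b·c: 3·(-3/5) = -9/5 ≠ 1/2 ⇒ order 1.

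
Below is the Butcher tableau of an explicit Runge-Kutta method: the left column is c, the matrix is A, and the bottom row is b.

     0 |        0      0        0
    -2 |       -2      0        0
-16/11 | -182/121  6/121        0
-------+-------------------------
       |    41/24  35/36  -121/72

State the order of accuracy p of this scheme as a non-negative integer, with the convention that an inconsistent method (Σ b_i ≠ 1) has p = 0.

b = (41/24, 35/36, -121/72)
c = (0, -2, -16/11)
Ac = (0, 0, -12/121)
Σ b_i: 41/24·1 + 35/36·1 + (-121/72)·1 = 1 ✓
b·c: 35/36·(-2) + (-121/72)·(-16/11) = 1/2 ✓
b·c²: 35/36·4 + (-121/72)·256/121 = 1/3 ✓
b·Ac: (-121/72)·(-12/121) = 1/6 ✓; 3 stages ⇒ order 3.

3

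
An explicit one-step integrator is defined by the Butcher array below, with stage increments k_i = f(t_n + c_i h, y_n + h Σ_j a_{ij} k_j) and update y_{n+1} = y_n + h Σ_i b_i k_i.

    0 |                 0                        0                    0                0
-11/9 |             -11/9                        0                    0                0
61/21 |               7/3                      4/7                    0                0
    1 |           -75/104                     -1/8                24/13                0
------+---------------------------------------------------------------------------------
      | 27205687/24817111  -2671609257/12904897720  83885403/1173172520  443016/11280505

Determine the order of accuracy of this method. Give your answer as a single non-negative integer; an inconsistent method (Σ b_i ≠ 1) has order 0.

3

b = (27205687/24817111, -2671609257/12904897720, 83885403/1173172520, 443016/11280505)
c = (0, -11/9, 61/21, 1)
Ac = (0, 0, -44/63, 36137/6552)
Σ b_i: 27205687/24817111·1 + (-2671609257/12904897720)·1 + 83885403/1173172520·1 + 443016/11280505·1 = 1 ✓
b·c: (-2671609257/12904897720)·(-11/9) + 83885403/1173172520·61/21 + 443016/11280505·1 = 1/2 ✓
b·c²: (-2671609257/12904897720)·121/81 + 83885403/1173172520·3721/441 + 443016/11280505·1 = 1/3 ✓
b·Ac: 83885403/1173172520·(-44/63) + 443016/11280505·36137/6552 = 1/6 ✓
b·c³: (-2671609257/12904897720)·(-1331/729) + 83885403/1173172520·226981/9261 + 443016/11280505·1 = 1850372063/852806178 ≠ 1/4 ⇒ order 3.
b·(c∘Ac): 83885403/1173172520·(-2684/1323) + 443016/11280505·36137/6552 = 37770827/527927634 ≠ 1/8
b·Ac²: 83885403/1173172520·484/567 + 443016/11280505·6352811/412776 = 567509279/852806178 ≠ 1/12
b·A²c: 443016/11280505·(-352/273) = -7425792/146646565 ≠ 1/24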